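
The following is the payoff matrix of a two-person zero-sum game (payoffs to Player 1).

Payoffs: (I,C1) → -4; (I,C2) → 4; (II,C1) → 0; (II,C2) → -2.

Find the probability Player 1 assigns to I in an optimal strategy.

Row minima: I → -4, II → -2; maximin = -2.
Column maxima: C1 → 0, C2 → 4; minimax = 0.
-2 ≠ 0, so there is no saddle point; optimal play is mixed.
Let Player 1 play I with probability p. Expected payoff against C1: (-4)p + 0(1−p) = −4p; against C2: 4p + (-2)(1−p) = 6p − 2.
Setting these equal: −4p = 6p − 2 ⇒ −10p = -2 ⇒ p = 1/5, and the value is (-4)·(1/5) = -4/5.
For Player 2: with q = P(C1), equating I's and II's payoffs gives −8q + 4 = 2q − 2 ⇒ q = 3/5.

1/5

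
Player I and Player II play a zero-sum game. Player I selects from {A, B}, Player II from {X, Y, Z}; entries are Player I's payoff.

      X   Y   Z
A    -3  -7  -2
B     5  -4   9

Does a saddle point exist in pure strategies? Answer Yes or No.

Row minima: A → -7, B → -4; maximin = -4.
Column maxima: X → 5, Y → -4, Z → 9; minimax = -4.
maximin = minimax = -4, so a saddle point exists.

Yes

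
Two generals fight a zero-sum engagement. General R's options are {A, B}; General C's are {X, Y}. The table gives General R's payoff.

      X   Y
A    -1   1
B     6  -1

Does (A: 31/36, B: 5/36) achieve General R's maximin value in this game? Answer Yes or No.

Against X this mix gives (31/36)·(-1) + (5/36)·6 = -1/36.
Against Y this mix gives (31/36)·1 + (5/36)·(-1) = 13/18.
General C will play X, holding General R to -1/36. Shifting weight toward the row that does better against X would raise this floor (the equalizing mix achieves 5/9 against both X and Y), so the proposed strategy is not optimal.

No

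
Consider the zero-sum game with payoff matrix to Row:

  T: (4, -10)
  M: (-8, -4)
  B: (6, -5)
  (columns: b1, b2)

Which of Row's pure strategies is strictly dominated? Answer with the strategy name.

T

B gives a strictly higher payoff than T against every column: 6 > 4, -5 > -10.
So T is strictly dominated and Row never plays it.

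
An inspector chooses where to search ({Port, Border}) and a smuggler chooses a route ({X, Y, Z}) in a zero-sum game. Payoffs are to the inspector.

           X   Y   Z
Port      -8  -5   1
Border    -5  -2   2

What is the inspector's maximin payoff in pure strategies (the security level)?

-5

Row minima: Port → -8, Border → -5.
The best of these is -5.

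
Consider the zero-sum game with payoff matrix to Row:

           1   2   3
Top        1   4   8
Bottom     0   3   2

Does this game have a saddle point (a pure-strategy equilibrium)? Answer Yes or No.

Row minima: Top → 1, Bottom → 0; maximin = 1.
Column maxima: 1 → 1, 2 → 4, 3 → 8; minimax = 1.
maximin = minimax = 1, so a saddle point exists.

Yes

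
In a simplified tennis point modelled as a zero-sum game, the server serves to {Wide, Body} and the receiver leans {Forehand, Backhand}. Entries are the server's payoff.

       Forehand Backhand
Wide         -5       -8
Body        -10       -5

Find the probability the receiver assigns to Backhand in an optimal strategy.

5/8

Row minima: Wide → -8, Body → -10; maximin = -8.
Column maxima: Forehand → -5, Backhand → -5; minimax = -5.
-8 ≠ -5, so there is no saddle point; optimal play is mixed.
Let the server play Wide with probability p. Expected payoff against Forehand: (-5)p + (-10)(1−p) = 5p − 10; against Backhand: (-8)p + (-5)(1−p) = −3p − 5.
Setting these equal: 5p − 10 = −3p − 5 ⇒ 8p = 5 ⇒ p = 5/8, and the value is (5)·(5/8) − 10 = -55/8.
For the receiver: with q = P(Forehand), equating Wide's and Body's payoffs gives 3q − 8 = −5q − 5 ⇒ q = 3/8.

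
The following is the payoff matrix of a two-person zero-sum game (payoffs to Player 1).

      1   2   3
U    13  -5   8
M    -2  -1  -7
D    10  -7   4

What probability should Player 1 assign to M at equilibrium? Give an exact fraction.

Row minima: U → -5, M → -7, D → -7; maximin = -5.
Column maxima: 1 → 13, 2 → -1, 3 → 8; minimax = -1.
-5 ≠ -1, so there is no saddle point; optimal play is mixed.
D is strictly dominated by U, so Player 1 never plays it.
1 is strictly dominated by 3 (it gives Player 1 strictly more in every row), so Player 2 never plays it.
On the remaining 2×2 (U, M vs 2, 3):
Let Player 1 play U with probability p. Expected payoff against 2: (-5)p + (-1)(1−p) = −4p − 1; against 3: 8p + (-7)(1−p) = 15p − 7.
Setting these equal: −4p − 1 = 15p − 7 ⇒ −19p = -6 ⇒ p = 6/19, and the value is (-4)·(6/19) − 1 = -43/19.
For Player 2: with q = P(2), equating U's and M's payoffs gives −13q + 8 = 6q − 7 ⇒ q = 15/19.

13/19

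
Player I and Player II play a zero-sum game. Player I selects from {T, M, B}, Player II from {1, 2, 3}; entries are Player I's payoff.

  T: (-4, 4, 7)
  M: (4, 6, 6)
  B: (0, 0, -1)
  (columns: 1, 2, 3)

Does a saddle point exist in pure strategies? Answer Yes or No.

Row minima: T → -4, M → 4, B → -1; maximin = 4.
Column maxima: 1 → 4, 2 → 6, 3 → 7; minimax = 4.
maximin = minimax = 4, so a saddle point exists.

Yes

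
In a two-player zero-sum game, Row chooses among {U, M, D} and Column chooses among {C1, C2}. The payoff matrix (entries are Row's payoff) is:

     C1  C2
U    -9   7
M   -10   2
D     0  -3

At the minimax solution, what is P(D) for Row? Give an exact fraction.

Row minima: U → -9, M → -10, D → -3; maximin = -3.
Column maxima: C1 → 0, C2 → 7; minimax = 0.
-3 ≠ 0, so there is no saddle point; optimal play is mixed.
M is strictly dominated by U, so Row never plays it.
On the remaining 2×2 (U, D vs C1, C2):
Let Row play U with probability p. Expected payoff against C1: (-9)p + 0(1−p) = −9p; against C2: 7p + (-3)(1−p) = 10p − 3.
Setting these equal: −9p = 10p − 3 ⇒ −19p = -3 ⇒ p = 3/19, and the value is (-9)·(3/19) = -27/19.
For Column: with q = P(C1), equating U's and D's payoffs gives −16q + 7 = 3q − 3 ⇒ q = 10/19.

16/19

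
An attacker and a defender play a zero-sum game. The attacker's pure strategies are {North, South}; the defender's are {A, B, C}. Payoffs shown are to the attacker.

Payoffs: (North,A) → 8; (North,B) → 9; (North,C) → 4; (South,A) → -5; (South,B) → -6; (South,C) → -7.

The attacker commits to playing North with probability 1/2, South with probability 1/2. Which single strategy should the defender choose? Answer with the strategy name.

If the defender plays A, the attacker's expected payoff is (1/2)·8 + (1/2)·(-5) = 3/2.
If the defender plays B, the attacker's expected payoff is (1/2)·9 + (1/2)·(-6) = 3/2.
If the defender plays C, the attacker's expected payoff is (1/2)·4 + (1/2)·(-7) = -3/2.
The defender minimizes the attacker's payoff; the smallest is -3/2, so the best response is C.

C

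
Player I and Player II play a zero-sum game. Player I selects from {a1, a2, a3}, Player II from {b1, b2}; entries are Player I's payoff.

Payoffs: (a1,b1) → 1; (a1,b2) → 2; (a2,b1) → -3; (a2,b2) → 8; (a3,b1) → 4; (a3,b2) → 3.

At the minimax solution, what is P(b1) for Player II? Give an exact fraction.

Row minima: a1 → 1, a2 → -3, a3 → 3; maximin = 3.
Column maxima: b1 → 4, b2 → 8; minimax = 4.
3 ≠ 4, so there is no saddle point; optimal play is mixed.
a1 is strictly dominated by a3, so Player I never plays it.
On the remaining 2×2 (a2, a3 vs b1, b2):
Let Player I play a2 with probability p. Expected payoff against b1: (-3)p + 4(1−p) = −7p + 4; against b2: 8p + 3(1−p) = 5p + 3.
Setting these equal: −7p + 4 = 5p + 3 ⇒ −12p = -1 ⇒ p = 1/12, and the value is (-7)·(1/12) + 4 = 41/12.
For Player II: with q = P(b1), equating a2's and a3's payoffs gives −11q + 8 = q + 3 ⇒ q = 5/12.

5/12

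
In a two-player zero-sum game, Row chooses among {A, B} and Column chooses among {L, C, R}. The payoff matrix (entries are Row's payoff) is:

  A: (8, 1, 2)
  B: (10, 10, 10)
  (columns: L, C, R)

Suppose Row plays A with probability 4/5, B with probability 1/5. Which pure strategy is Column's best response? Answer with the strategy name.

If Column plays L, Row's expected payoff is (4/5)·8 + (1/5)·10 = 42/5.
If Column plays C, Row's expected payoff is (4/5)·1 + (1/5)·10 = 14/5.
If Column plays R, Row's expected payoff is (4/5)·2 + (1/5)·10 = 18/5.
Column minimizes Row's payoff; the smallest is 14/5, so the best response is C.

C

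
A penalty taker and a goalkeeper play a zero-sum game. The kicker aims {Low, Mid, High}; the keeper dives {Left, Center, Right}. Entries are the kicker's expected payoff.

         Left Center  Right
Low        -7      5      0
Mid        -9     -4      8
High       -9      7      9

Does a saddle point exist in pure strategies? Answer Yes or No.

Row minima: Low → -7, Mid → -9, High → -9; maximin = -7.
Column maxima: Left → -7, Center → 7, Right → 9; minimax = -7.
maximin = minimax = -7, so a saddle point exists.

Yes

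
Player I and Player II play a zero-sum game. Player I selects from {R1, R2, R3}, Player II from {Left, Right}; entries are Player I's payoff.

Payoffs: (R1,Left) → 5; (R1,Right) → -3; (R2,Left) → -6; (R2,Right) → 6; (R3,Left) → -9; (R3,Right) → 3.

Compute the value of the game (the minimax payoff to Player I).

Row minima: R1 → -3, R2 → -6, R3 → -9; maximin = -3.
Column maxima: Left → 5, Right → 6; minimax = 5.
-3 ≠ 5, so there is no saddle point; optimal play is mixed.
R3 is strictly dominated by R2, so Player I never plays it.
On the remaining 2×2 (R1, R2 vs Left, Right):
Let Player I play R1 with probability p. Expected payoff against Left: 5p + (-6)(1−p) = 11p − 6; against Right: (-3)p + 6(1−p) = −9p + 6.
Setting these equal: 11p − 6 = −9p + 6 ⇒ 20p = 12 ⇒ p = 3/5, and the value is (11)·(3/5) − 6 = 3/5.
For Player II: with q = P(Left), equating R1's and R2's payoffs gives 8q − 3 = −12q + 6 ⇒ q = 9/20.

3/5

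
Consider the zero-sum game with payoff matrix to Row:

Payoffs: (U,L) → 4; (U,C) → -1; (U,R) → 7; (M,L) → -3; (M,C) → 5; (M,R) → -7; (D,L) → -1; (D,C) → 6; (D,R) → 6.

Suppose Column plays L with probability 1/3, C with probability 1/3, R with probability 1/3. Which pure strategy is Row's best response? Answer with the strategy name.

D

Expected payoff of U: (1/3)·4 + (1/3)·(-1) + (1/3)·7 = 10/3.
Expected payoff of M: (1/3)·(-3) + (1/3)·5 + (1/3)·(-7) = -5/3.
Expected payoff of D: (1/3)·(-1) + (1/3)·6 + (1/3)·6 = 11/3.
The largest is 11/3, so Row's best response is D.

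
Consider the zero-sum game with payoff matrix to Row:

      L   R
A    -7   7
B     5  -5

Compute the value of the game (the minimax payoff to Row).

Row minima: A → -7, B → -5; maximin = -5.
Column maxima: L → 5, R → 7; minimax = 5.
-5 ≠ 5, so there is no saddle point; optimal play is mixed.
Let Row play A with probability p. Expected payoff against L: (-7)p + 5(1−p) = −12p + 5; against R: 7p + (-5)(1−p) = 12p − 5.
Setting these equal: −12p + 5 = 12p − 5 ⇒ −24p = -10 ⇒ p = 5/12, and the value is (-12)·(5/12) + 5 = 0.
For Column: with q = P(L), equating A's and B's payoffs gives −14q + 7 = 10q − 5 ⇒ q = 1/2.

0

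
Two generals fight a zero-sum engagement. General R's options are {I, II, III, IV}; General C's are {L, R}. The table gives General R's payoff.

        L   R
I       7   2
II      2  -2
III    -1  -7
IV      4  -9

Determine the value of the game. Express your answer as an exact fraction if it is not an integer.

2

Row minima: I → 2, II → -2, III → -7, IV → -9; maximin = 2.
Column maxima: L → 7, R → 2; minimax = 2.
Since maximin = minimax = 2, there is a saddle point and the value is 2.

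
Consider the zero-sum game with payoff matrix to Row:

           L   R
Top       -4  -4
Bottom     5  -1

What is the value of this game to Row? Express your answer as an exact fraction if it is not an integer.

-1

Row minima: Top → -4, Bottom → -1; maximin = -1.
Column maxima: L → 5, R → -1; minimax = -1.
Since maximin = minimax = -1, there is a saddle point and the value is -1.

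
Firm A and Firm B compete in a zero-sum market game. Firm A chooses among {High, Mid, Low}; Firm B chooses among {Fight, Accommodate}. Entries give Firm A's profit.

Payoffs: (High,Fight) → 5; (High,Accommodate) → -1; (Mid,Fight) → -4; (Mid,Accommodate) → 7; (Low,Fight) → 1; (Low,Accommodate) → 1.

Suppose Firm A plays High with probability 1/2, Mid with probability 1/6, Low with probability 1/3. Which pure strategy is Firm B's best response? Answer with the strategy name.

If Firm B plays Fight, Firm A's expected payoff is (1/2)·5 + (1/6)·(-4) + (1/3)·1 = 13/6.
If Firm B plays Accommodate, Firm A's expected payoff is (1/2)·(-1) + (1/6)·7 + (1/3)·1 = 1.
Firm B minimizes Firm A's payoff; the smallest is 1, so the best response is Accommodate.

Accommodate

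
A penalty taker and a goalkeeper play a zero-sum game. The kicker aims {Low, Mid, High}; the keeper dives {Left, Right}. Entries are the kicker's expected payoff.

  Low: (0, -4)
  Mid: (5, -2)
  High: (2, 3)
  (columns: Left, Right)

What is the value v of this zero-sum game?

Row minima: Low → -4, Mid → -2, High → 2; maximin = 2.
Column maxima: Left → 5, Right → 3; minimax = 3.
2 ≠ 3, so there is no saddle point; optimal play is mixed.
Low is strictly dominated by Mid, so the kicker never plays it.
On the remaining 2×2 (Mid, High vs Left, Right):
Let the kicker play Mid with probability p. Expected payoff against Left: 5p + 2(1−p) = 3p + 2; against Right: (-2)p + 3(1−p) = −5p + 3.
Setting these equal: 3p + 2 = −5p + 3 ⇒ 8p = 1 ⇒ p = 1/8, and the value is (3)·(1/8) + 2 = 19/8.
For the keeper: with q = P(Left), equating Mid's and High's payoffs gives 7q − 2 = −q + 3 ⇒ q = 5/8.

19/8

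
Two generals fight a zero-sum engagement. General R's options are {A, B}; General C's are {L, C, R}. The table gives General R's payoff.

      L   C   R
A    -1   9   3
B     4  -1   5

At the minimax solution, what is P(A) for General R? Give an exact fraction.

1/3

Row minima: A → -1, B → -1; maximin = -1.
Column maxima: L → 4, C → 9, R → 5; minimax = 4.
-1 ≠ 4, so there is no saddle point; optimal play is mixed.
R is strictly dominated by L (it gives General R strictly more in every row), so General C never plays it.
On the remaining 2×2 (A, B vs L, C):
Let General R play A with probability p. Expected payoff against L: (-1)p + 4(1−p) = −5p + 4; against C: 9p + (-1)(1−p) = 10p − 1.
Setting these equal: −5p + 4 = 10p − 1 ⇒ −15p = -5 ⇒ p = 1/3, and the value is (-5)·(1/3) + 4 = 7/3.
For General C: with q = P(L), equating A's and B's payoffs gives −10q + 9 = 5q − 1 ⇒ q = 2/3.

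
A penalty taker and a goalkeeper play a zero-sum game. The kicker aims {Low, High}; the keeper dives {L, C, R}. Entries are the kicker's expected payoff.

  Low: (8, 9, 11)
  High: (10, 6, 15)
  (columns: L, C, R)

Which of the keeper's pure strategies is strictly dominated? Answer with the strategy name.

R

L holds the kicker's payoff strictly below R in every row: 8 < 11, 10 < 15.
So R is strictly dominated for the keeper.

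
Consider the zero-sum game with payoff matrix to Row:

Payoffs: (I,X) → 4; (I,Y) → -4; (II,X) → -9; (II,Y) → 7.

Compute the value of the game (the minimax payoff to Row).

Row minima: I → -4, II → -9; maximin = -4.
Column maxima: X → 4, Y → 7; minimax = 4.
-4 ≠ 4, so there is no saddle point; optimal play is mixed.
Let Row play I with probability p. Expected payoff against X: 4p + (-9)(1−p) = 13p − 9; against Y: (-4)p + 7(1−p) = −11p + 7.
Setting these equal: 13p − 9 = −11p + 7 ⇒ 24p = 16 ⇒ p = 2/3, and the value is (13)·(2/3) − 9 = -1/3.
For Column: with q = P(X), equating I's and II's payoffs gives 8q − 4 = −16q + 7 ⇒ q = 11/24.

-1/3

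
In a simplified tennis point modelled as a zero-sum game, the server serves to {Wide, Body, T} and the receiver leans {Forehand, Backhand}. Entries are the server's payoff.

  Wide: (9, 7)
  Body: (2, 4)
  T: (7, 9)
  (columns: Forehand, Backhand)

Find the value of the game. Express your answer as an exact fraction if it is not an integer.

Row minima: Wide → 7, Body → 2, T → 7; maximin = 7.
Column maxima: Forehand → 9, Backhand → 9; minimax = 9.
7 ≠ 9, so there is no saddle point; optimal play is mixed.
Body is strictly dominated by Wide, so the server never plays it.
On the remaining 2×2 (Wide, T vs Forehand, Backhand):
Let the server play Wide with probability p. Expected payoff against Forehand: 9p + 7(1−p) = 2p + 7; against Backhand: 7p + 9(1−p) = −2p + 9.
Setting these equal: 2p + 7 = −2p + 9 ⇒ 4p = 2 ⇒ p = 1/2, and the value is (2)·(1/2) + 7 = 8.
For the receiver: with q = P(Forehand), equating Wide's and T's payoffs gives 2q + 7 = −2q + 9 ⇒ q = 1/2.

8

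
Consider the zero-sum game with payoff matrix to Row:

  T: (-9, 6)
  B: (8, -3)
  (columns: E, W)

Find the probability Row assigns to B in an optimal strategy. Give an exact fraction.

15/26

Row minima: T → -9, B → -3; maximin = -3.
Column maxima: E → 8, W → 6; minimax = 6.
-3 ≠ 6, so there is no saddle point; optimal play is mixed.
Let Row play T with probability p. Expected payoff against E: (-9)p + 8(1−p) = −17p + 8; against W: 6p + (-3)(1−p) = 9p − 3.
Setting these equal: −17p + 8 = 9p − 3 ⇒ −26p = -11 ⇒ p = 11/26, and the value is (-17)·(11/26) + 8 = 21/26.
For Column: with q = P(E), equating T's and B's payoffs gives −15q + 6 = 11q − 3 ⇒ q = 9/26.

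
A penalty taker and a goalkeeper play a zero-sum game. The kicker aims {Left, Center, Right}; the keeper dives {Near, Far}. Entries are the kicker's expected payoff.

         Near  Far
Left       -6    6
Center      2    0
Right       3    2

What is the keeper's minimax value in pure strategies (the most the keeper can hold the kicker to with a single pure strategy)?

Column maxima: Near → 3, Far → 6.
The smallest of these is 3.

3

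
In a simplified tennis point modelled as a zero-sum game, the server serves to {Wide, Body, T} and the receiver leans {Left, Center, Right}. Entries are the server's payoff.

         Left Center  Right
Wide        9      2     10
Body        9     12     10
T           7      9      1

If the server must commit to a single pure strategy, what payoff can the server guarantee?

Row minima: Wide → 2, Body → 9, T → 1.
The best of these is 9.

9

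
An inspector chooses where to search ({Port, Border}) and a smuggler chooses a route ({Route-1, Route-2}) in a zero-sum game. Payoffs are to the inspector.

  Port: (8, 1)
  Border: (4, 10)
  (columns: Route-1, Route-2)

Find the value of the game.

Row minima: Port → 1, Border → 4; maximin = 4.
Column maxima: Route-1 → 8, Route-2 → 10; minimax = 8.
4 ≠ 8, so there is no saddle point; optimal play is mixed.
Let the inspector play Port with probability p. Expected payoff against Route-1: 8p + 4(1−p) = 4p + 4; against Route-2: 1p + 10(1−p) = −9p + 10.
Setting these equal: 4p + 4 = −9p + 10 ⇒ 13p = 6 ⇒ p = 6/13, and the value is (4)·(6/13) + 4 = 76/13.
For the smuggler: with q = P(Route-1), equating Port's and Border's payoffs gives 7q + 1 = −6q + 10 ⇒ q = 9/13.

76/13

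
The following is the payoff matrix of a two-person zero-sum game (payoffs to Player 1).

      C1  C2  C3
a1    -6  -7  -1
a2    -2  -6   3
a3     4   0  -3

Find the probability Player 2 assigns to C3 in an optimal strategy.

Row minima: a1 → -7, a2 → -6, a3 → -3; maximin = -3.
Column maxima: C1 → 4, C2 → 0, C3 → 3; minimax = 0.
-3 ≠ 0, so there is no saddle point; optimal play is mixed.
a1 is strictly dominated by a2, so Player 1 never plays it.
C1 is strictly dominated by C2 (it gives Player 1 strictly more in every row), so Player 2 never plays it.
On the remaining 2×2 (a2, a3 vs C2, C3):
Let Player 1 play a2 with probability p. Expected payoff against C2: (-6)p + 0(1−p) = −6p; against C3: 3p + (-3)(1−p) = 6p − 3.
Setting these equal: −6p = 6p − 3 ⇒ −12p = -3 ⇒ p = 1/4, and the value is (-6)·(1/4) = -3/2.
For Player 2: with q = P(C2), equating a2's and a3's payoffs gives −9q + 3 = 3q − 3 ⇒ q = 1/2.

1/2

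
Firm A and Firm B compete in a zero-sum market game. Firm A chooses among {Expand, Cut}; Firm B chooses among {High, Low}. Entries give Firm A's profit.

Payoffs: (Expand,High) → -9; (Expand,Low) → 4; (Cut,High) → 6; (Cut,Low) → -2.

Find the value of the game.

2/7

Row minima: Expand → -9, Cut → -2; maximin = -2.
Column maxima: High → 6, Low → 4; minimax = 4.
-2 ≠ 4, so there is no saddle point; optimal play is mixed.
Let Firm A play Expand with probability p. Expected payoff against High: (-9)p + 6(1−p) = −15p + 6; against Low: 4p + (-2)(1−p) = 6p − 2.
Setting these equal: −15p + 6 = 6p − 2 ⇒ −21p = -8 ⇒ p = 8/21, and the value is (-15)·(8/21) + 6 = 2/7.
For Firm B: with q = P(High), equating Expand's and Cut's payoffs gives −13q + 4 = 8q − 2 ⇒ q = 2/7.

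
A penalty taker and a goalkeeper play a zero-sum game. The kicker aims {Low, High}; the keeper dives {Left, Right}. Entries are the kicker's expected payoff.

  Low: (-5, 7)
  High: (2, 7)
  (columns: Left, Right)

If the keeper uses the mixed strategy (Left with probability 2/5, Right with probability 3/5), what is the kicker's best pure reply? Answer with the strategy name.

Expected payoff of Low: (2/5)·(-5) + (3/5)·7 = 11/5.
Expected payoff of High: (2/5)·2 + (3/5)·7 = 5.
The largest is 5, so the kicker's best response is High.

High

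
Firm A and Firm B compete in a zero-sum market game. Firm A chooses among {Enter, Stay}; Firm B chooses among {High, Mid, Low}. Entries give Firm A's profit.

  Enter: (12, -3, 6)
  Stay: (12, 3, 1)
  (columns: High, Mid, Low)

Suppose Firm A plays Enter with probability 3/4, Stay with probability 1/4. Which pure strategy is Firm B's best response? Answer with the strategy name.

Mid

If Firm B plays High, Firm A's expected payoff is (3/4)·12 + (1/4)·12 = 12.
If Firm B plays Mid, Firm A's expected payoff is (3/4)·(-3) + (1/4)·3 = -3/2.
If Firm B plays Low, Firm A's expected payoff is (3/4)·6 + (1/4)·1 = 19/4.
Firm B minimizes Firm A's payoff; the smallest is -3/2, so the best response is Mid.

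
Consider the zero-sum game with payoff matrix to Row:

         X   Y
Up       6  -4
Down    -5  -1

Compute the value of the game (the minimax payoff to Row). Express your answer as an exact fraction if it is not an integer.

Row minima: Up → -4, Down → -5; maximin = -4.
Column maxima: X → 6, Y → -1; minimax = -1.
-4 ≠ -1, so there is no saddle point; optimal play is mixed.
Let Row play Up with probability p. Expected payoff against X: 6p + (-5)(1−p) = 11p − 5; against Y: (-4)p + (-1)(1−p) = −3p − 1.
Setting these equal: 11p − 5 = −3p − 1 ⇒ 14p = 4 ⇒ p = 2/7, and the value is (11)·(2/7) − 5 = -13/7.
For Column: with q = P(X), equating Up's and Down's payoffs gives 10q − 4 = −4q − 1 ⇒ q = 3/14.

-13/7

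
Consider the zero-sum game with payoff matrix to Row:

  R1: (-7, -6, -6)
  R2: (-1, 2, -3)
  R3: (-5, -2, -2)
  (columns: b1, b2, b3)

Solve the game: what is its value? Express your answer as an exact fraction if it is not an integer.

Row minima: R1 → -7, R2 → -3, R3 → -5; maximin = -3.
Column maxima: b1 → -1, b2 → 2, b3 → -2; minimax = -2.
-3 ≠ -2, so there is no saddle point; optimal play is mixed.
R1 is strictly dominated by R2, so Row never plays it.
b2 is strictly dominated by b1 (it gives Row strictly more in every row), so Column never plays it.
On the remaining 2×2 (R2, R3 vs b1, b3):
Let Row play R2 with probability p. Expected payoff against b1: (-1)p + (-5)(1−p) = 4p − 5; against b3: (-3)p + (-2)(1−p) = −p − 2.
Setting these equal: 4p − 5 = −p − 2 ⇒ 5p = 3 ⇒ p = 3/5, and the value is (4)·(3/5) − 5 = -13/5.
For Column: with q = P(b1), equating R2's and R3's payoffs gives 2q − 3 = −3q − 2 ⇒ q = 1/5.

-13/5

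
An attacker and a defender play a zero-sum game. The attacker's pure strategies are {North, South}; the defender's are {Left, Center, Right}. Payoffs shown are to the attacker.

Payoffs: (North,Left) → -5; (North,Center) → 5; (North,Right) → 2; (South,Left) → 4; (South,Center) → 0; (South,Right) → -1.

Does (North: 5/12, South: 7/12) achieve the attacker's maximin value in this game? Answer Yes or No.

Yes

Against Left this mix gives (5/12)·(-5) + (7/12)·4 = 1/4.
Against Center this mix gives (5/12)·5 + (7/12)·0 = 25/12.
Against Right this mix gives (5/12)·2 + (7/12)·(-1) = 1/4.
All of the defender's active replies (Left, Right) yield 1/4, and no column does worse for the attacker. The mix makes the defender indifferent and guarantees 1/4, so it is optimal.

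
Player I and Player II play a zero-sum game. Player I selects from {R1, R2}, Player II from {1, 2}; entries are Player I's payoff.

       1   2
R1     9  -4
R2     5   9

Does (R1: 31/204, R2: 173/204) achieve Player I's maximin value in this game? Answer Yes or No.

No

Against 1 this mix gives (31/204)·9 + (173/204)·5 = 286/51.
Against 2 this mix gives (31/204)·(-4) + (173/204)·9 = 1433/204.
Player II will play 1, holding Player I to 286/51. Shifting weight toward the row that does better against 1 would raise this floor (the equalizing mix achieves 101/17 against both 1 and 2), so the proposed strategy is not optimal.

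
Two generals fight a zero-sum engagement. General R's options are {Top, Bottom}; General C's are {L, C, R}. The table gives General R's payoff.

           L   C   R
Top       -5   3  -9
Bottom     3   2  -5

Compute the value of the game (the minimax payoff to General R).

Row minima: Top → -9, Bottom → -5; maximin = -5.
Column maxima: L → 3, C → 3, R → -5; minimax = -5.
Since maximin = minimax = -5, there is a saddle point and the value is -5.

-5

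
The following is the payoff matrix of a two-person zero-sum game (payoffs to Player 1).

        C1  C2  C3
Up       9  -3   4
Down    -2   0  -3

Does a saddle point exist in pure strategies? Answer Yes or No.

No

Row minima: Up → -3, Down → -3; maximin = -3.
Column maxima: C1 → 9, C2 → 0, C3 → 4; minimax = 0.
-3 ≠ 0, so no pure-strategy equilibrium exists.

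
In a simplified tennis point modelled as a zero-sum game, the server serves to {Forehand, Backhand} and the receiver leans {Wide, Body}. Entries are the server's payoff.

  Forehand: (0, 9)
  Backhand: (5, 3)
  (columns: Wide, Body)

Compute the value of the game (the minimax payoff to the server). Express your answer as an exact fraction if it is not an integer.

45/11

Row minima: Forehand → 0, Backhand → 3; maximin = 3.
Column maxima: Wide → 5, Body → 9; minimax = 5.
3 ≠ 5, so there is no saddle point; optimal play is mixed.
Let the server play Forehand with probability p. Expected payoff against Wide: 0p + 5(1−p) = −5p + 5; against Body: 9p + 3(1−p) = 6p + 3.
Setting these equal: −5p + 5 = 6p + 3 ⇒ −11p = -2 ⇒ p = 2/11, and the value is (-5)·(2/11) + 5 = 45/11.
For the receiver: with q = P(Wide), equating Forehand's and Backhand's payoffs gives −9q + 9 = 2q + 3 ⇒ q = 6/11.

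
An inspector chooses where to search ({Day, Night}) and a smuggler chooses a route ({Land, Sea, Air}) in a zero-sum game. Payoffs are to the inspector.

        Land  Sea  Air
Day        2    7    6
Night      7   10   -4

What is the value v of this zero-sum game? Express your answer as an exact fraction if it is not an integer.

Row minima: Day → 2, Night → -4; maximin = 2.
Column maxima: Land → 7, Sea → 10, Air → 6; minimax = 6.
2 ≠ 6, so there is no saddle point; optimal play is mixed.
Sea is strictly dominated by Land (it gives the inspector strictly more in every row), so the smuggler never plays it.
On the remaining 2×2 (Day, Night vs Land, Air):
Let the inspector play Day with probability p. Expected payoff against Land: 2p + 7(1−p) = −5p + 7; against Air: 6p + (-4)(1−p) = 10p − 4.
Setting these equal: −5p + 7 = 10p − 4 ⇒ −15p = -11 ⇒ p = 11/15, and the value is (-5)·(11/15) + 7 = 10/3.
For the smuggler: with q = P(Land), equating Day's and Night's payoffs gives −4q + 6 = 11q − 4 ⇒ q = 2/3.

10/3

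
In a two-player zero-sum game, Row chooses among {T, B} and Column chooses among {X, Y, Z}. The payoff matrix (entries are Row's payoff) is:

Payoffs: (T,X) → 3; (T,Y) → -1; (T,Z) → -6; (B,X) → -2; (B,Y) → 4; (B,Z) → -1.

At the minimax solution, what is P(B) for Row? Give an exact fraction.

9/10

Row minima: T → -6, B → -2; maximin = -2.
Column maxima: X → 3, Y → 4, Z → -1; minimax = -1.
-2 ≠ -1, so there is no saddle point; optimal play is mixed.
Y is strictly dominated by Z (it gives Row strictly more in every row), so Column never plays it.
On the remaining 2×2 (T, B vs X, Z):
Let Row play T with probability p. Expected payoff against X: 3p + (-2)(1−p) = 5p − 2; against Z: (-6)p + (-1)(1−p) = −5p − 1.
Setting these equal: 5p − 2 = −5p − 1 ⇒ 10p = 1 ⇒ p = 1/10, and the value is (5)·(1/10) − 2 = -3/2.
For Column: with q = P(X), equating T's and B's payoffs gives 9q − 6 = −q − 1 ⇒ q = 1/2.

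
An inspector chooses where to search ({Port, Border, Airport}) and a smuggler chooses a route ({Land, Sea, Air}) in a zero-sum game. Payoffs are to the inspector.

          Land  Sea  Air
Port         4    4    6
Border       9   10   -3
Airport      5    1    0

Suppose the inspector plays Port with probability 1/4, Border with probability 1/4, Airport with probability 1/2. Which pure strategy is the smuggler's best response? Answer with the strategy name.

If the smuggler plays Land, the inspector's expected payoff is (1/4)·4 + (1/4)·9 + (1/2)·5 = 23/4.
If the smuggler plays Sea, the inspector's expected payoff is (1/4)·4 + (1/4)·10 + (1/2)·1 = 4.
If the smuggler plays Air, the inspector's expected payoff is (1/4)·6 + (1/4)·(-3) + (1/2)·0 = 3/4.
The smuggler minimizes the inspector's payoff; the smallest is 3/4, so the best response is Air.

Air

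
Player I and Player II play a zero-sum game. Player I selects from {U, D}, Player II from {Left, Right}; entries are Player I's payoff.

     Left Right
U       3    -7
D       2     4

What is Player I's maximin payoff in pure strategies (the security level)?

2

Row minima: U → -7, D → 2.
The best of these is 2.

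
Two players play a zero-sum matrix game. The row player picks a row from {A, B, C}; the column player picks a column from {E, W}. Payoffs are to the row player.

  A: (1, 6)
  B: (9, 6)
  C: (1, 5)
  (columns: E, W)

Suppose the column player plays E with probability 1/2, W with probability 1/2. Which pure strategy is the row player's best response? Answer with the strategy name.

Expected payoff of A: (1/2)·1 + (1/2)·6 = 7/2.
Expected payoff of B: (1/2)·9 + (1/2)·6 = 15/2.
Expected payoff of C: (1/2)·1 + (1/2)·5 = 3.
The largest is 15/2, so the row player's best response is B.

B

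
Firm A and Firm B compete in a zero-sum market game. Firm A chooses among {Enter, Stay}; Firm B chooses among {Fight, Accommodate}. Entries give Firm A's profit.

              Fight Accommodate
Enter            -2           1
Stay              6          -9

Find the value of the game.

Row minima: Enter → -2, Stay → -9; maximin = -2.
Column maxima: Fight → 6, Accommodate → 1; minimax = 1.
-2 ≠ 1, so there is no saddle point; optimal play is mixed.
Let Firm A play Enter with probability p. Expected payoff against Fight: (-2)p + 6(1−p) = −8p + 6; against Accommodate: 1p + (-9)(1−p) = 10p − 9.
Setting these equal: −8p + 6 = 10p − 9 ⇒ −18p = -15 ⇒ p = 5/6, and the value is (-8)·(5/6) + 6 = -2/3.
For Firm B: with q = P(Fight), equating Enter's and Stay's payoffs gives −3q + 1 = 15q − 9 ⇒ q = 5/9.

-2/3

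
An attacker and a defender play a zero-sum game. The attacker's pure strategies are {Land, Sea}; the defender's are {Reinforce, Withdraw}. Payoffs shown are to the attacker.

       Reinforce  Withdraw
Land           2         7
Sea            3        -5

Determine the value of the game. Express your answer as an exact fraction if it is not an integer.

Row minima: Land → 2, Sea → -5; maximin = 2.
Column maxima: Reinforce → 3, Withdraw → 7; minimax = 3.
2 ≠ 3, so there is no saddle point; optimal play is mixed.
Let the attacker play Land with probability p. Expected payoff against Reinforce: 2p + 3(1−p) = −p + 3; against Withdraw: 7p + (-5)(1−p) = 12p − 5.
Setting these equal: −p + 3 = 12p − 5 ⇒ −13p = -8 ⇒ p = 8/13, and the value is (-1)·(8/13) + 3 = 31/13.
For the defender: with q = P(Reinforce), equating Land's and Sea's payoffs gives −5q + 7 = 8q − 5 ⇒ q = 12/13.

31/13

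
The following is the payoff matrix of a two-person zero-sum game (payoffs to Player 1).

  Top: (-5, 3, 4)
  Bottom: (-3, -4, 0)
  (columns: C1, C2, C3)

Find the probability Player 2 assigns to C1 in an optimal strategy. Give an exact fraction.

Row minima: Top → -5, Bottom → -4; maximin = -4.
Column maxima: C1 → -3, C2 → 3, C3 → 4; minimax = -3.
-4 ≠ -3, so there is no saddle point; optimal play is mixed.
C3 is strictly dominated by C1 (it gives Player 1 strictly more in every row), so Player 2 never plays it.
On the remaining 2×2 (Top, Bottom vs C1, C2):
Let Player 1 play Top with probability p. Expected payoff against C1: (-5)p + (-3)(1−p) = −2p − 3; against C2: 3p + (-4)(1−p) = 7p − 4.
Setting these equal: −2p − 3 = 7p − 4 ⇒ −9p = -1 ⇒ p = 1/9, and the value is (-2)·(1/9) − 3 = -29/9.
For Player 2: with q = P(C1), equating Top's and Bottom's payoffs gives −8q + 3 = q − 4 ⇒ q = 7/9.

7/9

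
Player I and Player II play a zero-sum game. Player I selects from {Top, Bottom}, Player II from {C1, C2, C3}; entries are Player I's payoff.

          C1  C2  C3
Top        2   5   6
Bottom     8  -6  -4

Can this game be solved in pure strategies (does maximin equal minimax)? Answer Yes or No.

Row minima: Top → 2, Bottom → -6; maximin = 2.
Column maxima: C1 → 8, C2 → 5, C3 → 6; minimax = 5.
2 ≠ 5, so no pure-strategy equilibrium exists.

No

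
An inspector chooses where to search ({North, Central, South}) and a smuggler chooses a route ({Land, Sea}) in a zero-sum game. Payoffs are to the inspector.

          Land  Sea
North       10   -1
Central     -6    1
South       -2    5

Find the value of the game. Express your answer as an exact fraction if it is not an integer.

8/3

Row minima: North → -1, Central → -6, South → -2; maximin = -1.
Column maxima: Land → 10, Sea → 5; minimax = 5.
-1 ≠ 5, so there is no saddle point; optimal play is mixed.
Central is strictly dominated by South, so the inspector never plays it.
On the remaining 2×2 (North, South vs Land, Sea):
Let the inspector play North with probability p. Expected payoff against Land: 10p + (-2)(1−p) = 12p − 2; against Sea: (-1)p + 5(1−p) = −6p + 5.
Setting these equal: 12p − 2 = −6p + 5 ⇒ 18p = 7 ⇒ p = 7/18, and the value is (12)·(7/18) − 2 = 8/3.
For the smuggler: with q = P(Land), equating North's and South's payoffs gives 11q − 1 = −7q + 5 ⇒ q = 1/3.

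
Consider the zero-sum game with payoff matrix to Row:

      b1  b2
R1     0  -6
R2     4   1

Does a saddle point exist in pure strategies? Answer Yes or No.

Yes

Row minima: R1 → -6, R2 → 1; maximin = 1.
Column maxima: b1 → 4, b2 → 1; minimax = 1.
maximin = minimax = 1, so a saddle point exists.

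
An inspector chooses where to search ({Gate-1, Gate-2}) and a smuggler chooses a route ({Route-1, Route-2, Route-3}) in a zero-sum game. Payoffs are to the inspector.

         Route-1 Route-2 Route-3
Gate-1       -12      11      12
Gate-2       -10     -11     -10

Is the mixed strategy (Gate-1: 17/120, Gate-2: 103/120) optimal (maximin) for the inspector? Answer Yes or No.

Against Route-1 this mix gives (17/120)·(-12) + (103/120)·(-10) = -617/60.
Against Route-2 this mix gives (17/120)·11 + (103/120)·(-11) = -473/60.
Against Route-3 this mix gives (17/120)·12 + (103/120)·(-10) = -413/60.
The smuggler will play Route-1, holding the inspector to -617/60. Shifting weight toward the row that does better against Route-1 would raise this floor (the equalizing mix achieves -121/12 against both Route-1 and Route-2), so the proposed strategy is not optimal.

No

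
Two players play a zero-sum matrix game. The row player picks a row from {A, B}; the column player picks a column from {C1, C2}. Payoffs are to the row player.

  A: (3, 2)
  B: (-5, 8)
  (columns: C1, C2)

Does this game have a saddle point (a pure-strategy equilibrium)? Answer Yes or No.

No

Row minima: A → 2, B → -5; maximin = 2.
Column maxima: C1 → 3, C2 → 8; minimax = 3.
2 ≠ 3, so no pure-strategy equilibrium exists.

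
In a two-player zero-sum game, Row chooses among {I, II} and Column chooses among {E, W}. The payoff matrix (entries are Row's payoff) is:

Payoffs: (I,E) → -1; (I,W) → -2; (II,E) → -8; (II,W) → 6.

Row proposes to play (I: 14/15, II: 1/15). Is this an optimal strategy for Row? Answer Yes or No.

Against E this mix gives (14/15)·(-1) + (1/15)·(-8) = -22/15.
Against W this mix gives (14/15)·(-2) + (1/15)·6 = -22/15.
All of Column's active replies (E, W) yield -22/15, and no column does worse for Row. The mix makes Column indifferent and guarantees -22/15, so it is optimal.

Yes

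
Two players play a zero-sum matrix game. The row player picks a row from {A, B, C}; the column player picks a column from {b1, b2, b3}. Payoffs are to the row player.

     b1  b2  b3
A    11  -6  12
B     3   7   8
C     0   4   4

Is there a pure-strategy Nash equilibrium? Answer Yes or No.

No

Row minima: A → -6, B → 3, C → 0; maximin = 3.
Column maxima: b1 → 11, b2 → 7, b3 → 12; minimax = 7.
3 ≠ 7, so no pure-strategy equilibrium exists.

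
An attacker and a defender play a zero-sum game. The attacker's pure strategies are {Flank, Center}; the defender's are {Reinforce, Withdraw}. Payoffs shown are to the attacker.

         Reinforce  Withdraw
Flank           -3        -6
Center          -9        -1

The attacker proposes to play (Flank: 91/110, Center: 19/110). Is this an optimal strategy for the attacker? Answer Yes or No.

No

Against Reinforce this mix gives (91/110)·(-3) + (19/110)·(-9) = -222/55.
Against Withdraw this mix gives (91/110)·(-6) + (19/110)·(-1) = -113/22.
The defender will play Withdraw, holding the attacker to -113/22. Shifting weight toward the row that does better against Withdraw would raise this floor (the equalizing mix achieves -51/11 against both Withdraw and Reinforce), so the proposed strategy is not optimal.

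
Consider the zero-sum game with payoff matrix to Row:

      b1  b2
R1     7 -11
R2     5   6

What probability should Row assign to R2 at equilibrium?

18/19

Row minima: R1 → -11, R2 → 5; maximin = 5.
Column maxima: b1 → 7, b2 → 6; minimax = 6.
5 ≠ 6, so there is no saddle point; optimal play is mixed.
Let Row play R1 with probability p. Expected payoff against b1: 7p + 5(1−p) = 2p + 5; against b2: (-11)p + 6(1−p) = −17p + 6.
Setting these equal: 2p + 5 = −17p + 6 ⇒ 19p = 1 ⇒ p = 1/19, and the value is (2)·(1/19) + 5 = 97/19.
For Column: with q = P(b1), equating R1's and R2's payoffs gives 18q − 11 = −q + 6 ⇒ q = 17/19.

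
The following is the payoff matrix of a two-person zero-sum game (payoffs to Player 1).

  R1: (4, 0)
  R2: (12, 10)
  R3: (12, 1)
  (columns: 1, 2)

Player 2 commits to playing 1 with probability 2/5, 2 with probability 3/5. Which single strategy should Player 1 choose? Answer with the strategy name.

Expected payoff of R1: (2/5)·4 + (3/5)·0 = 8/5.
Expected payoff of R2: (2/5)·12 + (3/5)·10 = 54/5.
Expected payoff of R3: (2/5)·12 + (3/5)·1 = 27/5.
The largest is 54/5, so Player 1's best response is R2.

R2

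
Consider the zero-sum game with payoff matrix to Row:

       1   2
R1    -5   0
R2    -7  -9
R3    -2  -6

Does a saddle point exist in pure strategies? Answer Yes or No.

Row minima: R1 → -5, R2 → -9, R3 → -6; maximin = -5.
Column maxima: 1 → -2, 2 → 0; minimax = -2.
-5 ≠ -2, so no pure-strategy equilibrium exists.

No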